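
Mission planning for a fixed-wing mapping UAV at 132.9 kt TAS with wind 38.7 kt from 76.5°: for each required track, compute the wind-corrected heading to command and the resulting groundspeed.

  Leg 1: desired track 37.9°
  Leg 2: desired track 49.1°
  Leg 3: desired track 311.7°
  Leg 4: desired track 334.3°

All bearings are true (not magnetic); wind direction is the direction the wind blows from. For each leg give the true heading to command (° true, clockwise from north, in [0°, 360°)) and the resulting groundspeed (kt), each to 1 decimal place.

Leg 1: desired track 37.9°; wind correction +10.5° → command heading 48.4°, groundspeed 100.4 kt
Leg 2: desired track 49.1°; wind correction +7.7° → command heading 56.8°, groundspeed 97.3 kt
Leg 3: desired track 311.7°; wind correction +13.8° → command heading 325.5°, groundspeed 151.1 kt
Leg 4: desired track 334.3°; wind correction +16.5° → command heading 350.8°, groundspeed 135.6 kt

Leg 1: heading=48.4°, groundspeed=100.4 kt
Leg 2: heading=56.8°, groundspeed=97.3 kt
Leg 3: heading=325.5°, groundspeed=151.1 kt
Leg 4: heading=350.8°, groundspeed=135.6 kt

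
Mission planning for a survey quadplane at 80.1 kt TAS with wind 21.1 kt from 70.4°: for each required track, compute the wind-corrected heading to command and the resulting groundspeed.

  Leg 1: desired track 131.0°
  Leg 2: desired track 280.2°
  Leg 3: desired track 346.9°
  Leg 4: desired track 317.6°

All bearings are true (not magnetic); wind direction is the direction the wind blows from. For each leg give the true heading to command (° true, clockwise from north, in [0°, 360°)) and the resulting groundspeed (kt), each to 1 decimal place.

Leg 1: heading=117.7°, groundspeed=67.6 kt
Leg 2: heading=287.7°, groundspeed=97.7 kt
Leg 3: heading=2.1°, groundspeed=74.9 kt
Leg 4: heading=331.7°, groundspeed=85.9 kt

Leg 1: desired track 131.0°; wind correction -13.3° → command heading 117.7°, groundspeed 67.6 kt
Leg 2: desired track 280.2°; wind correction +7.5° → command heading 287.7°, groundspeed 97.7 kt
Leg 3: desired track 346.9°; wind correction +15.2° → command heading 2.1°, groundspeed 74.9 kt
Leg 4: desired track 317.6°; wind correction +14.1° → command heading 331.7°, groundspeed 85.9 kt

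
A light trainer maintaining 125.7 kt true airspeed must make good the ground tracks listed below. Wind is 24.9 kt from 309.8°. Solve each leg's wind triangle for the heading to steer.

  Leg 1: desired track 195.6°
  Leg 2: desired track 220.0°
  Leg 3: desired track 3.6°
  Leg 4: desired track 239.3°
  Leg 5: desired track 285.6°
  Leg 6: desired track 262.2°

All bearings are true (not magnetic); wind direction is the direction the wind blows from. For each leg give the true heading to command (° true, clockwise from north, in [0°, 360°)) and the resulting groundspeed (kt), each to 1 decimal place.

Leg 1: heading=206.0°, groundspeed=133.8 kt
Leg 2: heading=231.4°, groundspeed=123.1 kt
Leg 3: heading=354.4°, groundspeed=109.4 kt
Leg 4: heading=250.1°, groundspeed=115.2 kt
Leg 5: heading=290.3°, groundspeed=102.6 kt
Leg 6: heading=270.6°, groundspeed=107.6 kt

Leg 1: desired track 195.6°; wind correction +10.4° → command heading 206.0°, groundspeed 133.8 kt
Leg 2: desired track 220.0°; wind correction +11.4° → command heading 231.4°, groundspeed 123.1 kt
Leg 3: desired track 3.6°; wind correction -9.2° → command heading 354.4°, groundspeed 109.4 kt
Leg 4: desired track 239.3°; wind correction +10.8° → command heading 250.1°, groundspeed 115.2 kt
Leg 5: desired track 285.6°; wind correction +4.7° → command heading 290.3°, groundspeed 102.6 kt
Leg 6: desired track 262.2°; wind correction +8.4° → command heading 270.6°, groundspeed 107.6 kt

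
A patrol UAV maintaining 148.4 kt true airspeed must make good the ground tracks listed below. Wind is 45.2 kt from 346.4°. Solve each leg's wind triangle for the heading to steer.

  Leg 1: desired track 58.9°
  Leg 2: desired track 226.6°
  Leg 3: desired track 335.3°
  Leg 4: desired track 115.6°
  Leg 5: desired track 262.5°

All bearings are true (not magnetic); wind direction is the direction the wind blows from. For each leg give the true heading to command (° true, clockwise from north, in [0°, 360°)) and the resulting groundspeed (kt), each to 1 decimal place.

Leg 1: heading=42.0°, groundspeed=128.4 kt
Leg 2: heading=241.9°, groundspeed=165.6 kt
Leg 3: heading=338.7°, groundspeed=103.8 kt
Leg 4: heading=101.9°, groundspeed=172.8 kt
Leg 5: heading=280.1°, groundspeed=136.6 kt

Leg 1: desired track 58.9°; wind correction -16.9° → command heading 42.0°, groundspeed 128.4 kt
Leg 2: desired track 226.6°; wind correction +15.3° → command heading 241.9°, groundspeed 165.6 kt
Leg 3: desired track 335.3°; wind correction +3.4° → command heading 338.7°, groundspeed 103.8 kt
Leg 4: desired track 115.6°; wind correction -13.7° → command heading 101.9°, groundspeed 172.8 kt
Leg 5: desired track 262.5°; wind correction +17.6° → command heading 280.1°, groundspeed 136.6 kt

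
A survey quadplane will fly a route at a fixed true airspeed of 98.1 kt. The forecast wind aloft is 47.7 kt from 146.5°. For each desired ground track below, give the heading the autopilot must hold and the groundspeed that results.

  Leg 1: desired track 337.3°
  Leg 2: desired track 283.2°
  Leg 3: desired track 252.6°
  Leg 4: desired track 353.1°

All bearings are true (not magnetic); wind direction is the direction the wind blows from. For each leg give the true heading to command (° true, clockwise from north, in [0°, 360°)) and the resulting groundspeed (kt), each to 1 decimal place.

Leg 1: desired track 337.3°; wind correction +5.2° → command heading 342.5°, groundspeed 144.5 kt
Leg 2: desired track 283.2°; wind correction -19.5° → command heading 263.7°, groundspeed 127.2 kt
Leg 3: desired track 252.6°; wind correction -27.9° → command heading 224.7°, groundspeed 100.0 kt
Leg 4: desired track 353.1°; wind correction +12.6° → command heading 5.7°, groundspeed 138.4 kt

Leg 1: heading=342.5°, groundspeed=144.5 kt
Leg 2: heading=263.7°, groundspeed=127.2 kt
Leg 3: heading=224.7°, groundspeed=100.0 kt
Leg 4: heading=5.7°, groundspeed=138.4 kt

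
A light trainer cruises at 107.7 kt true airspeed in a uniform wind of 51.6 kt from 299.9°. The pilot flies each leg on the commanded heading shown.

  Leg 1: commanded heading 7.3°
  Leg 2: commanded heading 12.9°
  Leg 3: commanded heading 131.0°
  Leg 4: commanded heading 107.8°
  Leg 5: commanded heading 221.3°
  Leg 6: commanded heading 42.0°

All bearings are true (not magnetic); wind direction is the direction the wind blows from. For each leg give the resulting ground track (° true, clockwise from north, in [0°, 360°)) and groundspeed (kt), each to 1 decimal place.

Leg 1: track=35.8°, groundspeed=100.0 kt
Leg 2: track=40.9°, groundspeed=104.9 kt
Leg 3: track=127.4°, groundspeed=158.6 kt
Leg 4: track=111.7°, groundspeed=158.5 kt
Leg 5: track=193.9°, groundspeed=109.8 kt
Leg 6: track=65.1°, groundspeed=128.8 kt

Leg 1: heading 7.3°; drift +28.5° → track 35.8°, groundspeed 100.0 kt
Leg 2: heading 12.9°; drift +28.0° → track 40.9°, groundspeed 104.9 kt
Leg 3: heading 131.0°; drift -3.6° → track 127.4°, groundspeed 158.6 kt
Leg 4: heading 107.8°; drift +3.9° → track 111.7°, groundspeed 158.5 kt
Leg 5: heading 221.3°; drift -27.4° → track 193.9°, groundspeed 109.8 kt
Leg 6: heading 42.0°; drift +23.1° → track 65.1°, groundspeed 128.8 kt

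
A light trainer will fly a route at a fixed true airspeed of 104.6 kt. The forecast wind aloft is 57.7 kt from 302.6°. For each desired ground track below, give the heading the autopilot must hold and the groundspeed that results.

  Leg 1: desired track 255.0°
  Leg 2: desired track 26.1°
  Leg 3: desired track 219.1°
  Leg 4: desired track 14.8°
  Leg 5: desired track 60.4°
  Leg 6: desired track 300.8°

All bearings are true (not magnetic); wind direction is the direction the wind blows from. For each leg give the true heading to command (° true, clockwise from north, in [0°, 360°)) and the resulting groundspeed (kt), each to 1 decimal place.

Leg 1: heading=279.0°, groundspeed=56.6 kt
Leg 2: heading=352.9°, groundspeed=81.0 kt
Leg 3: heading=252.3°, groundspeed=81.0 kt
Leg 4: heading=343.1°, groundspeed=71.4 kt
Leg 5: heading=31.2°, groundspeed=118.2 kt
Leg 6: heading=301.8°, groundspeed=46.9 kt

Leg 1: desired track 255.0°; wind correction +24.0° → command heading 279.0°, groundspeed 56.6 kt
Leg 2: desired track 26.1°; wind correction -33.2° → command heading 352.9°, groundspeed 81.0 kt
Leg 3: desired track 219.1°; wind correction +33.2° → command heading 252.3°, groundspeed 81.0 kt
Leg 4: desired track 14.8°; wind correction -31.7° → command heading 343.1°, groundspeed 71.4 kt
Leg 5: desired track 60.4°; wind correction -29.2° → command heading 31.2°, groundspeed 118.2 kt
Leg 6: desired track 300.8°; wind correction +1.0° → command heading 301.8°, groundspeed 46.9 kt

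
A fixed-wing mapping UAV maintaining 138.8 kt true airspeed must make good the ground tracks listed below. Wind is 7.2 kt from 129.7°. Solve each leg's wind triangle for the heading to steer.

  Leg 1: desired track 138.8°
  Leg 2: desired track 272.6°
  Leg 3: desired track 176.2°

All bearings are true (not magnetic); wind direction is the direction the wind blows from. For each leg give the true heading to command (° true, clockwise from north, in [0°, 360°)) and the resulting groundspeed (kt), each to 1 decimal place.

Leg 1: desired track 138.8°; wind correction -0.5° → command heading 138.3°, groundspeed 131.7 kt
Leg 2: desired track 272.6°; wind correction -1.8° → command heading 270.8°, groundspeed 144.5 kt
Leg 3: desired track 176.2°; wind correction -2.2° → command heading 174.0°, groundspeed 133.7 kt

Leg 1: heading=138.3°, groundspeed=131.7 kt
Leg 2: heading=270.8°, groundspeed=144.5 kt
Leg 3: heading=174.0°, groundspeed=133.7 kt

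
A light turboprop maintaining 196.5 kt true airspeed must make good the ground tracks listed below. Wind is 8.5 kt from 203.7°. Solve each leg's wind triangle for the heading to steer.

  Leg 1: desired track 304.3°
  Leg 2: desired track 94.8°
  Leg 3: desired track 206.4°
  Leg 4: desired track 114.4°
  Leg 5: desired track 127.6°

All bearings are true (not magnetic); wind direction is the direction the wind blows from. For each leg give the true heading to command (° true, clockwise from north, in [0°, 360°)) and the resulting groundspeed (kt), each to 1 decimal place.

Leg 1: heading=301.9°, groundspeed=197.9 kt
Leg 2: heading=97.1°, groundspeed=199.1 kt
Leg 3: heading=206.3°, groundspeed=188.0 kt
Leg 4: heading=116.9°, groundspeed=196.2 kt
Leg 5: heading=130.0°, groundspeed=194.3 kt

Leg 1: desired track 304.3°; wind correction -2.4° → command heading 301.9°, groundspeed 197.9 kt
Leg 2: desired track 94.8°; wind correction +2.3° → command heading 97.1°, groundspeed 199.1 kt
Leg 3: desired track 206.4°; wind correction -0.1° → command heading 206.3°, groundspeed 188.0 kt
Leg 4: desired track 114.4°; wind correction +2.5° → command heading 116.9°, groundspeed 196.2 kt
Leg 5: desired track 127.6°; wind correction +2.4° → command heading 130.0°, groundspeed 194.3 kt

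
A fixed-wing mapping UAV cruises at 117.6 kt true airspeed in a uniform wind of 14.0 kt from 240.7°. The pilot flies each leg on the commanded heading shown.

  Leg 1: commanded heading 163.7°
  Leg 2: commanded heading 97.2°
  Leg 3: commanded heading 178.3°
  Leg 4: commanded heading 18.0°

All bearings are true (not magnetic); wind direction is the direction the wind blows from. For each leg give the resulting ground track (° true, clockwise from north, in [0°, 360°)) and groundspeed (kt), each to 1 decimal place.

Leg 1: track=156.9°, groundspeed=115.3 kt
Leg 2: track=93.5°, groundspeed=129.1 kt
Leg 3: track=171.9°, groundspeed=111.8 kt
Leg 4: track=22.2°, groundspeed=128.2 kt

Leg 1: heading 163.7°; drift -6.8° → track 156.9°, groundspeed 115.3 kt
Leg 2: heading 97.2°; drift -3.7° → track 93.5°, groundspeed 129.1 kt
Leg 3: heading 178.3°; drift -6.4° → track 171.9°, groundspeed 111.8 kt
Leg 4: heading 18.0°; drift +4.2° → track 22.2°, groundspeed 128.2 kt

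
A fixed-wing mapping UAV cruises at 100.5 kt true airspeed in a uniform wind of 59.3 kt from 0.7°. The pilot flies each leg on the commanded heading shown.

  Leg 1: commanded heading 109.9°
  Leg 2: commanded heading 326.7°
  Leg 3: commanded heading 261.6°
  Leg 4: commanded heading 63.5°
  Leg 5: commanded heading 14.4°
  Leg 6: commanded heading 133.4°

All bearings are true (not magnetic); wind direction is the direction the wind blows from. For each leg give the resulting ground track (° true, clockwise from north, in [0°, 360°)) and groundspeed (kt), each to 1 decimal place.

Leg 1: track=134.9°, groundspeed=132.4 kt
Leg 2: track=293.8°, groundspeed=61.1 kt
Leg 3: track=233.5°, groundspeed=124.5 kt
Leg 4: track=99.2°, groundspeed=90.4 kt
Leg 5: track=32.5°, groundspeed=45.1 kt
Leg 6: track=150.6°, groundspeed=147.3 kt

Leg 1: heading 109.9°; drift +25.0° → track 134.9°, groundspeed 132.4 kt
Leg 2: heading 326.7°; drift -32.9° → track 293.8°, groundspeed 61.1 kt
Leg 3: heading 261.6°; drift -28.1° → track 233.5°, groundspeed 124.5 kt
Leg 4: heading 63.5°; drift +35.7° → track 99.2°, groundspeed 90.4 kt
Leg 5: heading 14.4°; drift +18.1° → track 32.5°, groundspeed 45.1 kt
Leg 6: heading 133.4°; drift +17.2° → track 150.6°, groundspeed 147.3 kt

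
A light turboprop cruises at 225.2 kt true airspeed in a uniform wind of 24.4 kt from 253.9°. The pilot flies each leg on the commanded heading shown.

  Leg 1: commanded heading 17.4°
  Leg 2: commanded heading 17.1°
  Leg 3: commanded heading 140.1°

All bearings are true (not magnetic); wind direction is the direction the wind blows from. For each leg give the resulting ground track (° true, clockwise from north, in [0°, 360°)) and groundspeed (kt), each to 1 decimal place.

Leg 1: heading 17.4°; drift +4.9° → track 22.3°, groundspeed 239.5 kt
Leg 2: heading 17.1°; drift +4.9° → track 22.0°, groundspeed 239.4 kt
Leg 3: heading 140.1°; drift -5.4° → track 134.7°, groundspeed 236.1 kt

Leg 1: track=22.3°, groundspeed=239.5 kt
Leg 2: track=22.0°, groundspeed=239.4 kt
Leg 3: track=134.7°, groundspeed=236.1 kt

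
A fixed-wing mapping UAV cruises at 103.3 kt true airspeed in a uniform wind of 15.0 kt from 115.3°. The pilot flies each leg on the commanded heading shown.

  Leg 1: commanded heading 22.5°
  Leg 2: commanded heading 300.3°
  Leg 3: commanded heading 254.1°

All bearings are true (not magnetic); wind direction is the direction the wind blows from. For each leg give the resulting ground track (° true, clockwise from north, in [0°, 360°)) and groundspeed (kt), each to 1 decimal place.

Leg 1: heading 22.5°; drift -8.2° → track 14.3°, groundspeed 105.1 kt
Leg 2: heading 300.3°; drift -0.6° → track 299.7°, groundspeed 118.3 kt
Leg 3: heading 254.1°; drift +4.9° → track 259.0°, groundspeed 115.0 kt

Leg 1: track=14.3°, groundspeed=105.1 kt
Leg 2: track=299.7°, groundspeed=118.3 kt
Leg 3: track=259.0°, groundspeed=115.0 kt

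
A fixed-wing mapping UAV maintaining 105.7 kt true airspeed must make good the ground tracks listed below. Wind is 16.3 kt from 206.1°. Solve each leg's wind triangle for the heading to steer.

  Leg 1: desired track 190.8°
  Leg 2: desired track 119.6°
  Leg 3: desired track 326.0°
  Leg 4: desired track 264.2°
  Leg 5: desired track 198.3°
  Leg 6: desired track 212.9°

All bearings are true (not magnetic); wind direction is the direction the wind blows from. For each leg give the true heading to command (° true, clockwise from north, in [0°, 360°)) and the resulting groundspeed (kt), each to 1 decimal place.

Leg 1: heading=193.1°, groundspeed=89.9 kt
Leg 2: heading=128.5°, groundspeed=103.4 kt
Leg 3: heading=318.3°, groundspeed=112.9 kt
Leg 4: heading=256.7°, groundspeed=96.2 kt
Leg 5: heading=199.5°, groundspeed=89.5 kt
Leg 6: heading=211.9°, groundspeed=89.5 kt

Leg 1: desired track 190.8°; wind correction +2.3° → command heading 193.1°, groundspeed 89.9 kt
Leg 2: desired track 119.6°; wind correction +8.9° → command heading 128.5°, groundspeed 103.4 kt
Leg 3: desired track 326.0°; wind correction -7.7° → command heading 318.3°, groundspeed 112.9 kt
Leg 4: desired track 264.2°; wind correction -7.5° → command heading 256.7°, groundspeed 96.2 kt
Leg 5: desired track 198.3°; wind correction +1.2° → command heading 199.5°, groundspeed 89.5 kt
Leg 6: desired track 212.9°; wind correction -1.0° → command heading 211.9°, groundspeed 89.5 kt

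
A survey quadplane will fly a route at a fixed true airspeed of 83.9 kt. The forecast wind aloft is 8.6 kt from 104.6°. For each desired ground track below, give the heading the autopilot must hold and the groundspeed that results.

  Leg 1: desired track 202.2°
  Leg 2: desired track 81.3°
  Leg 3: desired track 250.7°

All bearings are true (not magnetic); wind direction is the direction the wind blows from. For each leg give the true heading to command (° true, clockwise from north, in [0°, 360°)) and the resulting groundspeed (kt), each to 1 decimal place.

Leg 1: desired track 202.2°; wind correction -5.8° → command heading 196.4°, groundspeed 84.6 kt
Leg 2: desired track 81.3°; wind correction +2.3° → command heading 83.6°, groundspeed 75.9 kt
Leg 3: desired track 250.7°; wind correction -3.3° → command heading 247.4°, groundspeed 90.9 kt

Leg 1: heading=196.4°, groundspeed=84.6 kt
Leg 2: heading=83.6°, groundspeed=75.9 kt
Leg 3: heading=247.4°, groundspeed=90.9 kt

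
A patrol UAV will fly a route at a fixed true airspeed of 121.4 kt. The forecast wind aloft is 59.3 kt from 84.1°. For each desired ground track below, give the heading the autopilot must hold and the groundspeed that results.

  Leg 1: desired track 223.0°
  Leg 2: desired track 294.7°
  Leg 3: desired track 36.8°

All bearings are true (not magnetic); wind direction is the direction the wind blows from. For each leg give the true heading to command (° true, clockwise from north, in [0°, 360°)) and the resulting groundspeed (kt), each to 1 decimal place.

Leg 1: heading=204.3°, groundspeed=159.7 kt
Leg 2: heading=309.1°, groundspeed=168.6 kt
Leg 3: heading=57.8°, groundspeed=73.1 kt

Leg 1: desired track 223.0°; wind correction -18.7° → command heading 204.3°, groundspeed 159.7 kt
Leg 2: desired track 294.7°; wind correction +14.4° → command heading 309.1°, groundspeed 168.6 kt
Leg 3: desired track 36.8°; wind correction +21.0° → command heading 57.8°, groundspeed 73.1 kt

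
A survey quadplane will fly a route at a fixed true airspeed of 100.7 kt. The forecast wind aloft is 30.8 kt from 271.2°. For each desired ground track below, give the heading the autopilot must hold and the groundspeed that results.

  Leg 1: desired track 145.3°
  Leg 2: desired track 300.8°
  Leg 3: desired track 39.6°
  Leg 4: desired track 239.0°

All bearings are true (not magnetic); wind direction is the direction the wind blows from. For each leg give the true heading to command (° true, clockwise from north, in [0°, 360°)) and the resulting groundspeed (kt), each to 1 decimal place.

Leg 1: heading=159.6°, groundspeed=115.6 kt
Leg 2: heading=292.1°, groundspeed=72.8 kt
Leg 3: heading=25.7°, groundspeed=116.9 kt
Leg 4: heading=248.4°, groundspeed=73.3 kt

Leg 1: desired track 145.3°; wind correction +14.3° → command heading 159.6°, groundspeed 115.6 kt
Leg 2: desired track 300.8°; wind correction -8.7° → command heading 292.1°, groundspeed 72.8 kt
Leg 3: desired track 39.6°; wind correction -13.9° → command heading 25.7°, groundspeed 116.9 kt
Leg 4: desired track 239.0°; wind correction +9.4° → command heading 248.4°, groundspeed 73.3 kt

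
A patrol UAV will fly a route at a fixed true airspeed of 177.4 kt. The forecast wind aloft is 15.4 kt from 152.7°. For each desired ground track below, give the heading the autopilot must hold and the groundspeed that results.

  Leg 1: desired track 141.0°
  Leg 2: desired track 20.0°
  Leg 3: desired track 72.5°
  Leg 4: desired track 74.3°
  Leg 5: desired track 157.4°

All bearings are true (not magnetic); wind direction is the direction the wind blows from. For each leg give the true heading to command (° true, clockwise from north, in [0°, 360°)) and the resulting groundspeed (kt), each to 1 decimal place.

Leg 1: desired track 141.0°; wind correction +1.0° → command heading 142.0°, groundspeed 162.3 kt
Leg 2: desired track 20.0°; wind correction +3.7° → command heading 23.7°, groundspeed 187.5 kt
Leg 3: desired track 72.5°; wind correction +4.9° → command heading 77.4°, groundspeed 174.1 kt
Leg 4: desired track 74.3°; wind correction +4.9° → command heading 79.2°, groundspeed 173.7 kt
Leg 5: desired track 157.4°; wind correction -0.4° → command heading 157.0°, groundspeed 162.0 kt

Leg 1: heading=142.0°, groundspeed=162.3 kt
Leg 2: heading=23.7°, groundspeed=187.5 kt
Leg 3: heading=77.4°, groundspeed=174.1 kt
Leg 4: heading=79.2°, groundspeed=173.7 kt
Leg 5: heading=157.0°, groundspeed=162.0 kt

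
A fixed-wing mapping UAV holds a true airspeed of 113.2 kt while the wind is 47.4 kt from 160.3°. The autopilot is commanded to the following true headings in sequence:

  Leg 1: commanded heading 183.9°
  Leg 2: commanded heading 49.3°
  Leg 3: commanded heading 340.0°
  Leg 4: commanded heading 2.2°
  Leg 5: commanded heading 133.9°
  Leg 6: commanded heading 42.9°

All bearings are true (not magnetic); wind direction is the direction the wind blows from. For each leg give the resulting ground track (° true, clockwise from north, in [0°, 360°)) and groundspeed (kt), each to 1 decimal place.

Leg 1: track=199.1°, groundspeed=72.3 kt
Leg 2: track=30.5°, groundspeed=137.5 kt
Leg 3: track=340.1°, groundspeed=160.6 kt
Leg 4: track=355.8°, groundspeed=158.2 kt
Leg 5: track=117.3°, groundspeed=73.8 kt
Leg 6: track=25.6°, groundspeed=141.4 kt

Leg 1: heading 183.9°; drift +15.2° → track 199.1°, groundspeed 72.3 kt
Leg 2: heading 49.3°; drift -18.8° → track 30.5°, groundspeed 137.5 kt
Leg 3: heading 340.0°; drift +0.1° → track 340.1°, groundspeed 160.6 kt
Leg 4: heading 2.2°; drift -6.4° → track 355.8°, groundspeed 158.2 kt
Leg 5: heading 133.9°; drift -16.6° → track 117.3°, groundspeed 73.8 kt
Leg 6: heading 42.9°; drift -17.3° → track 25.6°, groundspeed 141.4 kt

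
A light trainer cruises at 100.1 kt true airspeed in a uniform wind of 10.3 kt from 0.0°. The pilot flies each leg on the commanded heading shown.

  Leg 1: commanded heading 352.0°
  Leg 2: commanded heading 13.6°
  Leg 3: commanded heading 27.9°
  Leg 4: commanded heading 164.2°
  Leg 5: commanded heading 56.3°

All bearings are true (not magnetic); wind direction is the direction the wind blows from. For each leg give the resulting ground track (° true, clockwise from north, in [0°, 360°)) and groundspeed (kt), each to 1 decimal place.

Leg 1: track=351.1°, groundspeed=89.9 kt
Leg 2: track=15.1°, groundspeed=90.1 kt
Leg 3: track=30.9°, groundspeed=91.1 kt
Leg 4: track=165.7°, groundspeed=110.0 kt
Leg 5: track=61.5°, groundspeed=94.8 kt

Leg 1: heading 352.0°; drift -0.9° → track 351.1°, groundspeed 89.9 kt
Leg 2: heading 13.6°; drift +1.5° → track 15.1°, groundspeed 90.1 kt
Leg 3: heading 27.9°; drift +3.0° → track 30.9°, groundspeed 91.1 kt
Leg 4: heading 164.2°; drift +1.5° → track 165.7°, groundspeed 110.0 kt
Leg 5: heading 56.3°; drift +5.2° → track 61.5°, groundspeed 94.8 kt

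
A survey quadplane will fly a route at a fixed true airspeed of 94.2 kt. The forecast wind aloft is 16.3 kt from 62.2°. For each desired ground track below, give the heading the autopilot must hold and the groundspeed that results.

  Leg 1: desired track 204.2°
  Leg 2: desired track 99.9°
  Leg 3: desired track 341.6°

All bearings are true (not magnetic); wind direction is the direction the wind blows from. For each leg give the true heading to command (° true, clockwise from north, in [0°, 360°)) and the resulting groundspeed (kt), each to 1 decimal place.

Leg 1: heading=198.1°, groundspeed=106.5 kt
Leg 2: heading=93.8°, groundspeed=80.8 kt
Leg 3: heading=351.4°, groundspeed=90.2 kt

Leg 1: desired track 204.2°; wind correction -6.1° → command heading 198.1°, groundspeed 106.5 kt
Leg 2: desired track 99.9°; wind correction -6.1° → command heading 93.8°, groundspeed 80.8 kt
Leg 3: desired track 341.6°; wind correction +9.8° → command heading 351.4°, groundspeed 90.2 kt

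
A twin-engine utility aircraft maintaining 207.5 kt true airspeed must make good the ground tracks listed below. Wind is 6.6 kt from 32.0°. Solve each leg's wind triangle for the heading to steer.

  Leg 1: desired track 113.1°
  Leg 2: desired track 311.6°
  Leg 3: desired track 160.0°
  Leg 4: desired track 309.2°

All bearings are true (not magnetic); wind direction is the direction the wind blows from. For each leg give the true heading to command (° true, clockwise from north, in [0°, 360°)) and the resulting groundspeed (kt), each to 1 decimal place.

Leg 1: heading=111.3°, groundspeed=206.4 kt
Leg 2: heading=313.4°, groundspeed=206.3 kt
Leg 3: heading=158.6°, groundspeed=211.5 kt
Leg 4: heading=311.0°, groundspeed=206.6 kt

Leg 1: desired track 113.1°; wind correction -1.8° → command heading 111.3°, groundspeed 206.4 kt
Leg 2: desired track 311.6°; wind correction +1.8° → command heading 313.4°, groundspeed 206.3 kt
Leg 3: desired track 160.0°; wind correction -1.4° → command heading 158.6°, groundspeed 211.5 kt
Leg 4: desired track 309.2°; wind correction +1.8° → command heading 311.0°, groundspeed 206.6 kt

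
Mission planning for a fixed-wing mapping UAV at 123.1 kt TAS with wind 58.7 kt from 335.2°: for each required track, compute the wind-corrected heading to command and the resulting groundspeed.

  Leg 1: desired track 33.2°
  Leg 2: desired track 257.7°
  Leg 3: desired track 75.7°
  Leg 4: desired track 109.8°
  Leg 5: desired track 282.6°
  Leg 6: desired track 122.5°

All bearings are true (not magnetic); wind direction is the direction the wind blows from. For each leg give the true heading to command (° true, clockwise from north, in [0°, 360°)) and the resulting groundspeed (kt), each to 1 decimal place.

Leg 1: desired track 33.2°; wind correction -23.9° → command heading 9.3°, groundspeed 81.5 kt
Leg 2: desired track 257.7°; wind correction +27.7° → command heading 285.4°, groundspeed 96.2 kt
Leg 3: desired track 75.7°; wind correction -28.0° → command heading 47.7°, groundspeed 119.4 kt
Leg 4: desired track 109.8°; wind correction -19.8° → command heading 90.0°, groundspeed 157.0 kt
Leg 5: desired track 282.6°; wind correction +22.3° → command heading 304.9°, groundspeed 78.3 kt
Leg 6: desired track 122.5°; wind correction -14.9° → command heading 107.6°, groundspeed 168.3 kt

Leg 1: heading=9.3°, groundspeed=81.5 kt
Leg 2: heading=285.4°, groundspeed=96.2 kt
Leg 3: heading=47.7°, groundspeed=119.4 kt
Leg 4: heading=90.0°, groundspeed=157.0 kt
Leg 5: heading=304.9°, groundspeed=78.3 kt
Leg 6: heading=107.6°, groundspeed=168.3 kt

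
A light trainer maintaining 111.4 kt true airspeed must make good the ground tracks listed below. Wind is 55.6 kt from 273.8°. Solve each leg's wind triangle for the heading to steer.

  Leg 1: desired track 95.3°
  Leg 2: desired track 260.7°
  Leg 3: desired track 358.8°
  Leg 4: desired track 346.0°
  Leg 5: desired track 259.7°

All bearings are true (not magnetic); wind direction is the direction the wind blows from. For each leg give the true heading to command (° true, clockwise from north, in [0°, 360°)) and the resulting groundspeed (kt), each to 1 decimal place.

Leg 1: heading=96.0°, groundspeed=167.0 kt
Leg 2: heading=267.2°, groundspeed=56.5 kt
Leg 3: heading=329.0°, groundspeed=91.8 kt
Leg 4: heading=317.6°, groundspeed=81.0 kt
Leg 5: heading=266.7°, groundspeed=56.6 kt

Leg 1: desired track 95.3°; wind correction +0.7° → command heading 96.0°, groundspeed 167.0 kt
Leg 2: desired track 260.7°; wind correction +6.5° → command heading 267.2°, groundspeed 56.5 kt
Leg 3: desired track 358.8°; wind correction -29.8° → command heading 329.0°, groundspeed 91.8 kt
Leg 4: desired track 346.0°; wind correction -28.4° → command heading 317.6°, groundspeed 81.0 kt
Leg 5: desired track 259.7°; wind correction +7.0° → command heading 266.7°, groundspeed 56.6 kt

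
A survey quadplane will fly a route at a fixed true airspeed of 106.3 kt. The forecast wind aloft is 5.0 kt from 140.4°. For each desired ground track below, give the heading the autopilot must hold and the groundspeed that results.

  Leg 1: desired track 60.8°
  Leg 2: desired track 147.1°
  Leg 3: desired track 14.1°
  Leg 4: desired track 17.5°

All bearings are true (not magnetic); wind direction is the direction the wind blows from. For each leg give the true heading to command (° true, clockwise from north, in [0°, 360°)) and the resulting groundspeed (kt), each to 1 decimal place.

Leg 1: desired track 60.8°; wind correction +2.7° → command heading 63.5°, groundspeed 105.3 kt
Leg 2: desired track 147.1°; wind correction -0.3° → command heading 146.8°, groundspeed 101.3 kt
Leg 3: desired track 14.1°; wind correction +2.2° → command heading 16.3°, groundspeed 109.2 kt
Leg 4: desired track 17.5°; wind correction +2.3° → command heading 19.8°, groundspeed 108.9 kt

Leg 1: heading=63.5°, groundspeed=105.3 kt
Leg 2: heading=146.8°, groundspeed=101.3 kt
Leg 3: heading=16.3°, groundspeed=109.2 kt
Leg 4: heading=19.8°, groundspeed=108.9 kt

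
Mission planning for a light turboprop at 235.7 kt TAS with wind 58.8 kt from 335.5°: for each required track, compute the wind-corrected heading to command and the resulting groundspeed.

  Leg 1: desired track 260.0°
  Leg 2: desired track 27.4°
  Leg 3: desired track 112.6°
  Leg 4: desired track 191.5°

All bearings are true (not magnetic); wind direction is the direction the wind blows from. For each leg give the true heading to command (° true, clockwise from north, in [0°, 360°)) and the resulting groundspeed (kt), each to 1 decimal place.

Leg 1: desired track 260.0°; wind correction +14.0° → command heading 274.0°, groundspeed 214.0 kt
Leg 2: desired track 27.4°; wind correction -11.3° → command heading 16.1°, groundspeed 194.8 kt
Leg 3: desired track 112.6°; wind correction -9.8° → command heading 102.8°, groundspeed 275.4 kt
Leg 4: desired track 191.5°; wind correction +8.4° → command heading 199.9°, groundspeed 280.7 kt

Leg 1: heading=274.0°, groundspeed=214.0 kt
Leg 2: heading=16.1°, groundspeed=194.8 kt
Leg 3: heading=102.8°, groundspeed=275.4 kt
Leg 4: heading=199.9°, groundspeed=280.7 kt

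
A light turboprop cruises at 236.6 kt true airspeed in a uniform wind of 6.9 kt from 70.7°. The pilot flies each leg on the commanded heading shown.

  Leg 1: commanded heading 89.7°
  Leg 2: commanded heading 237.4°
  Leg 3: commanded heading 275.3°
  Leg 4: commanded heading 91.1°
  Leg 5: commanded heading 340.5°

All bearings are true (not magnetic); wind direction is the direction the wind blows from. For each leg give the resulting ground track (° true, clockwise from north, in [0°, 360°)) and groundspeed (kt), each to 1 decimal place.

Leg 1: track=90.3°, groundspeed=230.1 kt
Leg 2: track=237.8°, groundspeed=243.3 kt
Leg 3: track=274.6°, groundspeed=242.9 kt
Leg 4: track=91.7°, groundspeed=230.1 kt
Leg 5: track=338.8°, groundspeed=236.7 kt

Leg 1: heading 89.7°; drift +0.6° → track 90.3°, groundspeed 230.1 kt
Leg 2: heading 237.4°; drift +0.4° → track 237.8°, groundspeed 243.3 kt
Leg 3: heading 275.3°; drift -0.7° → track 274.6°, groundspeed 242.9 kt
Leg 4: heading 91.1°; drift +0.6° → track 91.7°, groundspeed 230.1 kt
Leg 5: heading 340.5°; drift -1.7° → track 338.8°, groundspeed 236.7 kt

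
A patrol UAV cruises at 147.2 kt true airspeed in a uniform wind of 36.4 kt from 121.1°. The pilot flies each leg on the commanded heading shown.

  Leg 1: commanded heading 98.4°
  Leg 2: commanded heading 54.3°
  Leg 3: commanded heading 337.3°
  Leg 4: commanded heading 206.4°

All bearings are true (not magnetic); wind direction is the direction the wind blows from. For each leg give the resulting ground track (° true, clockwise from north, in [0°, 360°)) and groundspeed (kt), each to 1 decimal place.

Leg 1: heading 98.4°; drift -7.0° → track 91.4°, groundspeed 114.5 kt
Leg 2: heading 54.3°; drift -14.1° → track 40.2°, groundspeed 137.0 kt
Leg 3: heading 337.3°; drift -6.9° → track 330.4°, groundspeed 177.9 kt
Leg 4: heading 206.4°; drift +14.1° → track 220.5°, groundspeed 148.7 kt

Leg 1: track=91.4°, groundspeed=114.5 kt
Leg 2: track=40.2°, groundspeed=137.0 kt
Leg 3: track=330.4°, groundspeed=177.9 kt
Leg 4: track=220.5°, groundspeed=148.7 kt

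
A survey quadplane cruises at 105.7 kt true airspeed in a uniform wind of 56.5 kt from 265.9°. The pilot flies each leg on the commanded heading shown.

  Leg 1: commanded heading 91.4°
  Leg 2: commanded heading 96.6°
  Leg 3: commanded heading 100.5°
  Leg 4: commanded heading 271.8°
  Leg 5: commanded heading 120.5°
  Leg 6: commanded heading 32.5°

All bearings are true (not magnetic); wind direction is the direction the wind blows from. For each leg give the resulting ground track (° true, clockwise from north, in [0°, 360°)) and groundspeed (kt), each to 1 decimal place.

Leg 1: track=89.5°, groundspeed=162.0 kt
Leg 2: track=92.9°, groundspeed=161.6 kt
Leg 3: track=95.4°, groundspeed=161.0 kt
Leg 4: track=278.5°, groundspeed=49.8 kt
Leg 5: track=108.6°, groundspeed=155.6 kt
Leg 6: track=50.5°, groundspeed=146.6 kt

Leg 1: heading 91.4°; drift -1.9° → track 89.5°, groundspeed 162.0 kt
Leg 2: heading 96.6°; drift -3.7° → track 92.9°, groundspeed 161.6 kt
Leg 3: heading 100.5°; drift -5.1° → track 95.4°, groundspeed 161.0 kt
Leg 4: heading 271.8°; drift +6.7° → track 278.5°, groundspeed 49.8 kt
Leg 5: heading 120.5°; drift -11.9° → track 108.6°, groundspeed 155.6 kt
Leg 6: heading 32.5°; drift +18.0° → track 50.5°, groundspeed 146.6 kt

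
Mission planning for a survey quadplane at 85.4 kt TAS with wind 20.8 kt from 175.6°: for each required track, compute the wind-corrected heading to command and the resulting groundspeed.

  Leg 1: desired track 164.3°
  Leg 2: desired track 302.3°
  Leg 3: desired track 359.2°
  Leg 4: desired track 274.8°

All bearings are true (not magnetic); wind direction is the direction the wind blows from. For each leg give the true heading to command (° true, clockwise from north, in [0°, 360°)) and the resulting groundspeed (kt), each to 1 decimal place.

Leg 1: desired track 164.3°; wind correction +2.7° → command heading 167.0°, groundspeed 64.9 kt
Leg 2: desired track 302.3°; wind correction -11.3° → command heading 291.0°, groundspeed 96.2 kt
Leg 3: desired track 359.2°; wind correction +0.9° → command heading 0.1°, groundspeed 106.1 kt
Leg 4: desired track 274.8°; wind correction -13.9° → command heading 260.9°, groundspeed 86.2 kt

Leg 1: heading=167.0°, groundspeed=64.9 kt
Leg 2: heading=291.0°, groundspeed=96.2 kt
Leg 3: heading=0.1°, groundspeed=106.1 kt
Leg 4: heading=260.9°, groundspeed=86.2 kt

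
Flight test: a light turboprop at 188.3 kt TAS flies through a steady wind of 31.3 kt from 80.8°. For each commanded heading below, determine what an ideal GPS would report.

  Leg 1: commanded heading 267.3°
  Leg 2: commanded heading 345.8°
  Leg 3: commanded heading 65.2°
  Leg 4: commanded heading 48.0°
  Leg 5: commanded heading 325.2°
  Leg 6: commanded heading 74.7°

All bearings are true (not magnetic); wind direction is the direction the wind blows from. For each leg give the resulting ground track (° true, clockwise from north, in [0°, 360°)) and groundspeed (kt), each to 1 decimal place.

Leg 1: track=266.4°, groundspeed=219.4 kt
Leg 2: track=336.5°, groundspeed=193.6 kt
Leg 3: track=62.2°, groundspeed=158.4 kt
Leg 4: track=42.0°, groundspeed=162.9 kt
Leg 5: track=317.2°, groundspeed=203.8 kt
Leg 6: track=73.5°, groundspeed=157.2 kt

Leg 1: heading 267.3°; drift -0.9° → track 266.4°, groundspeed 219.4 kt
Leg 2: heading 345.8°; drift -9.3° → track 336.5°, groundspeed 193.6 kt
Leg 3: heading 65.2°; drift -3.0° → track 62.2°, groundspeed 158.4 kt
Leg 4: heading 48.0°; drift -6.0° → track 42.0°, groundspeed 162.9 kt
Leg 5: heading 325.2°; drift -8.0° → track 317.2°, groundspeed 203.8 kt
Leg 6: heading 74.7°; drift -1.2° → track 73.5°, groundspeed 157.2 kt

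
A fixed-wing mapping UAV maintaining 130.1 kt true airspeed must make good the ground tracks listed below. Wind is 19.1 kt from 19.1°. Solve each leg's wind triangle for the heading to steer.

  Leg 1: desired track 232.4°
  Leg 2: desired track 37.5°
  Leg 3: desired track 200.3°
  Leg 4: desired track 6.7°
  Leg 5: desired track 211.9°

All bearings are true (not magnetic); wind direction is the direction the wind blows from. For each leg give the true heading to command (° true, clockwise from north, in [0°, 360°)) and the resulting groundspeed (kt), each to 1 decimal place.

Leg 1: desired track 232.4°; wind correction +4.6° → command heading 237.0°, groundspeed 145.6 kt
Leg 2: desired track 37.5°; wind correction -2.7° → command heading 34.8°, groundspeed 111.8 kt
Leg 3: desired track 200.3°; wind correction +0.2° → command heading 200.5°, groundspeed 149.2 kt
Leg 4: desired track 6.7°; wind correction +1.8° → command heading 8.5°, groundspeed 111.4 kt
Leg 5: desired track 211.9°; wind correction +1.9° → command heading 213.8°, groundspeed 148.7 kt

Leg 1: heading=237.0°, groundspeed=145.6 kt
Leg 2: heading=34.8°, groundspeed=111.8 kt
Leg 3: heading=200.5°, groundspeed=149.2 kt
Leg 4: heading=8.5°, groundspeed=111.4 kt
Leg 5: heading=213.8°, groundspeed=148.7 kt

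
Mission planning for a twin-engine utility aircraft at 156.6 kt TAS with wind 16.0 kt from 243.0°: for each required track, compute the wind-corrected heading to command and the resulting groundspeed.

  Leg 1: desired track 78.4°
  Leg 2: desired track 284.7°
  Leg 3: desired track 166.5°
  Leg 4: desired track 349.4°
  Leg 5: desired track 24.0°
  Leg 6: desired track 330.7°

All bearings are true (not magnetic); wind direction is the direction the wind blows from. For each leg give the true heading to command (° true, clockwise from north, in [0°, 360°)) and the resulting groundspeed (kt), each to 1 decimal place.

Leg 1: desired track 78.4°; wind correction +1.6° → command heading 80.0°, groundspeed 172.0 kt
Leg 2: desired track 284.7°; wind correction -3.9° → command heading 280.8°, groundspeed 144.3 kt
Leg 3: desired track 166.5°; wind correction +5.7° → command heading 172.2°, groundspeed 152.1 kt
Leg 4: desired track 349.4°; wind correction -5.6° → command heading 343.8°, groundspeed 160.4 kt
Leg 5: desired track 24.0°; wind correction -3.7° → command heading 20.3°, groundspeed 168.7 kt
Leg 6: desired track 330.7°; wind correction -5.9° → command heading 324.8°, groundspeed 155.1 kt

Leg 1: heading=80.0°, groundspeed=172.0 kt
Leg 2: heading=280.8°, groundspeed=144.3 kt
Leg 3: heading=172.2°, groundspeed=152.1 kt
Leg 4: heading=343.8°, groundspeed=160.4 kt
Leg 5: heading=20.3°, groundspeed=168.7 kt
Leg 6: heading=324.8°, groundspeed=155.1 kt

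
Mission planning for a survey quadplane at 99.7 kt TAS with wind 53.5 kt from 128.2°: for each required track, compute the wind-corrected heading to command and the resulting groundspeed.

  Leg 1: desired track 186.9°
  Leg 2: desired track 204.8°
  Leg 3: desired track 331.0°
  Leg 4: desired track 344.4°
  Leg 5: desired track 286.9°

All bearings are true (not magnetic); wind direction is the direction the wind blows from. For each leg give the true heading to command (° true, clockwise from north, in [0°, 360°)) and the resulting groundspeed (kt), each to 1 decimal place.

Leg 1: desired track 186.9°; wind correction -27.3° → command heading 159.6°, groundspeed 60.8 kt
Leg 2: desired track 204.8°; wind correction -31.5° → command heading 173.3°, groundspeed 72.6 kt
Leg 3: desired track 331.0°; wind correction +12.0° → command heading 343.0°, groundspeed 146.8 kt
Leg 4: desired track 344.4°; wind correction +18.5° → command heading 2.9°, groundspeed 137.7 kt
Leg 5: desired track 286.9°; wind correction -11.2° → command heading 275.7°, groundspeed 147.6 kt

Leg 1: heading=159.6°, groundspeed=60.8 kt
Leg 2: heading=173.3°, groundspeed=72.6 kt
Leg 3: heading=343.0°, groundspeed=146.8 kt
Leg 4: heading=2.9°, groundspeed=137.7 kt
Leg 5: heading=275.7°, groundspeed=147.6 kt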